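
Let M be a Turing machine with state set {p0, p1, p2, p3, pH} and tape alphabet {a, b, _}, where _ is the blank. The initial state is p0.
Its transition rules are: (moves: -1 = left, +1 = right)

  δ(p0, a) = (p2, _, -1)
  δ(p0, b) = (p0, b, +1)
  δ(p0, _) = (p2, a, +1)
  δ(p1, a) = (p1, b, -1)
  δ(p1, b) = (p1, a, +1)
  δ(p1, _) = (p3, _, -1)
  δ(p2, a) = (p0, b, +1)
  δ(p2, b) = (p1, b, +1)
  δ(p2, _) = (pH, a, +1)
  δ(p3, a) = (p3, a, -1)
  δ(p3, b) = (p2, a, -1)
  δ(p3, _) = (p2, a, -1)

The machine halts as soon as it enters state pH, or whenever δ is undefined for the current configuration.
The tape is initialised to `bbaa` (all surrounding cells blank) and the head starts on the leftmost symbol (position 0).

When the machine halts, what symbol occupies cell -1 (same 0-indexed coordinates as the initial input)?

a

state=p0 head=0 tape=__[b]baa   (p0,b)→(p0,b,+1)
state=p0 head=1 tape=__b[b]aa   (p0,b)→(p0,b,+1)
state=p0 head=2 tape=__bb[a]a   (p0,a)→(p2,_,-1)
state=p2 head=1 tape=__b[b]_a   (p2,b)→(p1,b,+1)
state=p1 head=2 tape=__bb[_]a   (p1,_)→(p3,_,-1)
state=p3 head=1 tape=__b[b]_a   (p3,b)→(p2,a,-1)
state=p2 head=0 tape=__[b]a_a   (p2,b)→(p1,b,+1)
state=p1 head=1 tape=__b[a]_a   (p1,a)→(p1,b,-1)
state=p1 head=0 tape=__[b]b_a   (p1,b)→(p1,a,+1)
state=p1 head=1 tape=__a[b]_a   (p1,b)→(p1,a,+1)
state=p1 head=2 tape=__aa[_]a   (p1,_)→(p3,_,-1)
state=p3 head=1 tape=__a[a]_a   (p3,a)→(p3,a,-1)
state=p3 head=0 tape=__[a]a_a   (p3,a)→(p3,a,-1)
state=p3 head=-1 tape=_[_]aa_a   (p3,_)→(p2,a,-1)
state=p2 head=-2 tape=[_]aaa_a   (p2,_)→(pH,a,+1)
state=pH head=-1 tape=a[a]aa_a
Cell -1 holds a when M halts.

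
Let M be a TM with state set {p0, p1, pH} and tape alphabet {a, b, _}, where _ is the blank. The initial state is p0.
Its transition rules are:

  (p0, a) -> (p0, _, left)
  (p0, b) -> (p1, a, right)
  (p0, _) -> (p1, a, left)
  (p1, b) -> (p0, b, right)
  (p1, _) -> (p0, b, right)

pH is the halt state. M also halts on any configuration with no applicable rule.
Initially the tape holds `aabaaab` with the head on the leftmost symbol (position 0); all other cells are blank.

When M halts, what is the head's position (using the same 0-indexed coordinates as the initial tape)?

3

state=p0 head=0 tape=__[a]abaaab   (p0,a)→(p0,_,left)
state=p0 head=-1 tape=_[_]_abaaab   (p0,_)→(p1,a,left)
state=p1 head=-2 tape=[_]a_abaaab   (p1,_)→(p0,b,right)
state=p0 head=-1 tape=b[a]_abaaab   (p0,a)→(p0,_,left)
state=p0 head=-2 tape=[b]__abaaab   (p0,b)→(p1,a,right)
state=p1 head=-1 tape=a[_]_abaaab   (p1,_)→(p0,b,right)
state=p0 head=0 tape=ab[_]abaaab   (p0,_)→(p1,a,left)
state=p1 head=-1 tape=a[b]aabaaab   (p1,b)→(p0,b,right)
state=p0 head=0 tape=ab[a]abaaab   (p0,a)→(p0,_,left)
state=p0 head=-1 tape=a[b]_abaaab   (p0,b)→(p1,a,right)
state=p1 head=0 tape=aa[_]abaaab   (p1,_)→(p0,b,right)
state=p0 head=1 tape=aab[a]baaab   (p0,a)→(p0,_,left)
state=p0 head=0 tape=aa[b]_baaab   (p0,b)→(p1,a,right)
state=p1 head=1 tape=aaa[_]baaab   (p1,_)→(p0,b,right)
state=p0 head=2 tape=aaab[b]aaab   (p0,b)→(p1,a,right)
state=p1 head=3 tape=aaaba[a]aab
At halt the head is at cell 3.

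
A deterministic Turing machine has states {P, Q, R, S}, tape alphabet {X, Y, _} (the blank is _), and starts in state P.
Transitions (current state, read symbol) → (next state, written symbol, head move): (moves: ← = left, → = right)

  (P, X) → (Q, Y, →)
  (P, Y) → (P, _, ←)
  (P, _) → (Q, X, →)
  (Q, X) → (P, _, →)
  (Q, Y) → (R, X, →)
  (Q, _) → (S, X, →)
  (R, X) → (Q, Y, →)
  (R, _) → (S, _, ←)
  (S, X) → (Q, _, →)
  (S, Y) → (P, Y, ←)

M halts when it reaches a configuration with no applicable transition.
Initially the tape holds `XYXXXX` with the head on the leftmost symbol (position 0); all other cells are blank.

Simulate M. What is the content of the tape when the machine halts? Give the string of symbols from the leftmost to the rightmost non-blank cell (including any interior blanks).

YXY_Y_XX

state=P head=0 tape=[X]YXXXX___   (P,X)→(Q,Y,→)
state=Q head=1 tape=Y[Y]XXXX___   (Q,Y)→(R,X,→)
state=R head=2 tape=YX[X]XXX___   (R,X)→(Q,Y,→)
state=Q head=3 tape=YXY[X]XX___   (Q,X)→(P,_,→)
state=P head=4 tape=YXY_[X]X___   (P,X)→(Q,Y,→)
state=Q head=5 tape=YXY_Y[X]___   (Q,X)→(P,_,→)
state=P head=6 tape=YXY_Y_[_]__   (P,_)→(Q,X,→)
state=Q head=7 tape=YXY_Y_X[_]_   (Q,_)→(S,X,→)
state=S head=8 tape=YXY_Y_XX[_]
The non-blank tape span at halt is YXY_Y_XX.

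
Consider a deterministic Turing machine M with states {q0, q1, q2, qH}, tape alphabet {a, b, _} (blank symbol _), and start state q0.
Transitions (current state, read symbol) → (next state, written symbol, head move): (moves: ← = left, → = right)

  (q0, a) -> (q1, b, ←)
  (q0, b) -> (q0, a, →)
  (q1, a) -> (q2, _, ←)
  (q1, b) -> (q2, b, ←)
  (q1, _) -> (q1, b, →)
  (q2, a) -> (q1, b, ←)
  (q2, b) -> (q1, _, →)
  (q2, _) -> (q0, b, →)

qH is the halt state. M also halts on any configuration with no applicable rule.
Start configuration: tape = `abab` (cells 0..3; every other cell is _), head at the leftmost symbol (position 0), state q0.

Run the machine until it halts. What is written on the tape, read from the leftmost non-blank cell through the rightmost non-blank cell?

baa_bb

state=q0 head=0 tape=__[a]bab   (q0,a)→(q1,b,←)
state=q1 head=-1 tape=_[_]bbab   (q1,_)→(q1,b,→)
state=q1 head=0 tape=_b[b]bab   (q1,b)→(q2,b,←)
state=q2 head=-1 tape=_[b]bbab   (q2,b)→(q1,_,→)
state=q1 head=0 tape=__[b]bab   (q1,b)→(q2,b,←)
state=q2 head=-1 tape=_[_]bbab   (q2,_)→(q0,b,→)
state=q0 head=0 tape=_b[b]bab   (q0,b)→(q0,a,→)
state=q0 head=1 tape=_ba[b]ab   (q0,b)→(q0,a,→)
state=q0 head=2 tape=_baa[a]b   (q0,a)→(q1,b,←)
state=q1 head=1 tape=_ba[a]bb   (q1,a)→(q2,_,←)
state=q2 head=0 tape=_b[a]_bb   (q2,a)→(q1,b,←)
state=q1 head=-1 tape=_[b]b_bb   (q1,b)→(q2,b,←)
state=q2 head=-2 tape=[_]bb_bb   (q2,_)→(q0,b,→)
state=q0 head=-1 tape=b[b]b_bb   (q0,b)→(q0,a,→)
state=q0 head=0 tape=ba[b]_bb   (q0,b)→(q0,a,→)
state=q0 head=1 tape=baa[_]bb
The non-blank tape span at halt is baa_bb.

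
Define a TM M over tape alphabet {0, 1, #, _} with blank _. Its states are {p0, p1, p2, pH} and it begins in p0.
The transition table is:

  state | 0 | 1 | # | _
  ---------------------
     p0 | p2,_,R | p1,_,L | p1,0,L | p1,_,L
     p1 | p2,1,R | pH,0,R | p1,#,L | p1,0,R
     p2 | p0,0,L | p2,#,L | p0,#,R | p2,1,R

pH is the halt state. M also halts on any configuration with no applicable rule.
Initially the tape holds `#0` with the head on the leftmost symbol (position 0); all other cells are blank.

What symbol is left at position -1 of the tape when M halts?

0

state=p0 head=0 tape=_[#]0   (p0,#)→(p1,0,L)
state=p1 head=-1 tape=[_]00   (p1,_)→(p1,0,R)
state=p1 head=0 tape=0[0]0   (p1,0)→(p2,1,R)
state=p2 head=1 tape=01[0]   (p2,0)→(p0,0,L)
state=p0 head=0 tape=0[1]0   (p0,1)→(p1,_,L)
state=p1 head=-1 tape=[0]_0   (p1,0)→(p2,1,R)
state=p2 head=0 tape=1[_]0   (p2,_)→(p2,1,R)
state=p2 head=1 tape=11[0]   (p2,0)→(p0,0,L)
state=p0 head=0 tape=1[1]0   (p0,1)→(p1,_,L)
state=p1 head=-1 tape=[1]_0   (p1,1)→(pH,0,R)
state=pH head=0 tape=0[_]0
Cell -1 holds 0 when M halts.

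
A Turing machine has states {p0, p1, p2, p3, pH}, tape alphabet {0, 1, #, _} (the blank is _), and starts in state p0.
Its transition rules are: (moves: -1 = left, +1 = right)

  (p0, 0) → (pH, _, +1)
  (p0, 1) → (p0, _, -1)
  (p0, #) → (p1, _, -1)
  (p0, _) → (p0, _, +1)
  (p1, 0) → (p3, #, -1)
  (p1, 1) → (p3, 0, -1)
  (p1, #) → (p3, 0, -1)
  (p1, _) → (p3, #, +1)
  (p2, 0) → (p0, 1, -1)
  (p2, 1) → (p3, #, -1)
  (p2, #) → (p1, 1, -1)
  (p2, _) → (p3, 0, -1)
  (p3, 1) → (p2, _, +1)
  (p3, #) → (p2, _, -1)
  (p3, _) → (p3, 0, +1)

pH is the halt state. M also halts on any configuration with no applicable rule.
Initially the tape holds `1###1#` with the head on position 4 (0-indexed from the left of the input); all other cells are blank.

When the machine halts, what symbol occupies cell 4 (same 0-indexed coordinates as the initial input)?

_

state=p0 head=4 tape=__1###[1]#   (p0,1)→(p0,_,-1)
state=p0 head=3 tape=__1##[#]_#   (p0,#)→(p1,_,-1)
state=p1 head=2 tape=__1#[#]__#   (p1,#)→(p3,0,-1)
state=p3 head=1 tape=__1[#]0__#   (p3,#)→(p2,_,-1)
state=p2 head=0 tape=__[1]_0__#   (p2,1)→(p3,#,-1)
state=p3 head=-1 tape=_[_]#_0__#   (p3,_)→(p3,0,+1)
state=p3 head=0 tape=_0[#]_0__#   (p3,#)→(p2,_,-1)
state=p2 head=-1 tape=_[0]__0__#   (p2,0)→(p0,1,-1)
state=p0 head=-2 tape=[_]1__0__#   (p0,_)→(p0,_,+1)
state=p0 head=-1 tape=_[1]__0__#   (p0,1)→(p0,_,-1)
state=p0 head=-2 tape=[_]___0__#   (p0,_)→(p0,_,+1)
state=p0 head=-1 tape=_[_]__0__#   (p0,_)→(p0,_,+1)
state=p0 head=0 tape=__[_]_0__#   (p0,_)→(p0,_,+1)
state=p0 head=1 tape=___[_]0__#   (p0,_)→(p0,_,+1)
state=p0 head=2 tape=____[0]__#   (p0,0)→(pH,_,+1)
state=pH head=3 tape=_____[_]_#
Cell 4 holds _ when M halts.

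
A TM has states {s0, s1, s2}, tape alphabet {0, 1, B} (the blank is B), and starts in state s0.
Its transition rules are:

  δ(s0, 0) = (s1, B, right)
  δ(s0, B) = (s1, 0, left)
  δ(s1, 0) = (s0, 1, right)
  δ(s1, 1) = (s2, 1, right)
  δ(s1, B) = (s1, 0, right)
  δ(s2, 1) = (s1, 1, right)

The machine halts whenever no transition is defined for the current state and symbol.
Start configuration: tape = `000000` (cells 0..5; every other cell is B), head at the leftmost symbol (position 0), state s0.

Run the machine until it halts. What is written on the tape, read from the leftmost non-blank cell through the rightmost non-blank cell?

1B1B10

s0 | [0]00000B   read 0 → write B, move right, go to s1
s1 | B[0]0000B   read 0 → write 1, move right, go to s0
s0 | B1[0]000B   read 0 → write B, move right, go to s1
s1 | B1B[0]00B   read 0 → write 1, move right, go to s0
s0 | B1B1[0]0B   read 0 → write B, move right, go to s1
s1 | B1B1B[0]B   read 0 → write 1, move right, go to s0
s0 | B1B1B1[B]   read B → write 0, move left, go to s1
s1 | B1B1B[1]0   read 1 → write 1, move right, go to s2
s2 | B1B1B1[0]
The non-blank tape span at halt is 1B1B10.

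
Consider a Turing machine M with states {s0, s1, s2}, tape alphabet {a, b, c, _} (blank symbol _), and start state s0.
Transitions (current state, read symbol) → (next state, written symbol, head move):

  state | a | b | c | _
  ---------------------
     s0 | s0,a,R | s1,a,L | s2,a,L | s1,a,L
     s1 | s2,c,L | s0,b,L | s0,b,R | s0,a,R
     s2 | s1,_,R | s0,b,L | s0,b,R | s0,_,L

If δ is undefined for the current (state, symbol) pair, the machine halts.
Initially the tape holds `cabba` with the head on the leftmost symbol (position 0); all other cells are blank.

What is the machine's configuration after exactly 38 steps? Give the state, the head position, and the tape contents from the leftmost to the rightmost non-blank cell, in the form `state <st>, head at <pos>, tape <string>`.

state s0, head at -2, tape aa_cabcaa

s0 | ____[c]abba   read c → write a, move L, go to s2
s2 | ___[_]aabba   read _ → write _, move L, go to s0
s0 | __[_]_aabba   read _ → write a, move L, go to s1
s1 | _[_]a_aabba   read _ → write a, move R, go to s0
s0 | _a[a]_aabba   read a → write a, move R, go to s0
s0 | _aa[_]aabba   read _ → write a, move L, go to s1
s1 | _a[a]aaabba   read a → write c, move L, go to s2
s2 | _[a]caaabba   read a → write _, move R, go to s1
s1 | __[c]aaabba   read c → write b, move R, go to s0
s0 | __b[a]aabba   read a → write a, move R, go to s0
s0 | __ba[a]abba   read a → write a, move R, go to s0
s0 | __baa[a]bba   read a → write a, move R, go to s0
s0 | __baaa[b]ba   read b → write a, move L, go to s1
s1 | __baa[a]aba   read a → write c, move L, go to s2
s2 | __ba[a]caba   read a → write _, move R, go to s1
s1 | __ba_[c]aba   read c → write b, move R, go to s0
s0 | __ba_b[a]ba   read a → write a, move R, go to s0
s0 | __ba_ba[b]a   read b → write a, move L, go to s1
s1 | __ba_b[a]aa   read a → write c, move L, go to s2
s2 | __ba_[b]caa   read b → write b, move L, go to s0
s0 | __ba[_]bcaa   read _ → write a, move L, go to s1
s1 | __b[a]abcaa   read a → write c, move L, go to s2
s2 | __[b]cabcaa   read b → write b, move L, go to s0
s0 | _[_]bcabcaa   read _ → write a, move L, go to s1
s1 | [_]abcabcaa   read _ → write a, move R, go to s0
s0 | a[a]bcabcaa   read a → write a, move R, go to s0
s0 | aa[b]cabcaa   read b → write a, move L, go to s1
s1 | a[a]acabcaa   read a → write c, move L, go to s2
s2 | [a]cacabcaa   read a → write _, move R, go to s1
s1 | _[c]acabcaa   read c → write b, move R, go to s0
s0 | _b[a]cabcaa   read a → write a, move R, go to s0
s0 | _ba[c]abcaa   read c → write a, move L, go to s2
s2 | _b[a]aabcaa   read a → write _, move R, go to s1
s1 | _b_[a]abcaa   read a → write c, move L, go to s2
s2 | _b[_]cabcaa   read _ → write _, move L, go to s0
s0 | _[b]_cabcaa   read b → write a, move L, go to s1
s1 | [_]a_cabcaa   read _ → write a, move R, go to s0
s0 | a[a]_cabcaa   read a → write a, move R, go to s0
s0 | aa[_]cabcaa
After 38 steps: state s0, head at -2, tape aa_cabcaa.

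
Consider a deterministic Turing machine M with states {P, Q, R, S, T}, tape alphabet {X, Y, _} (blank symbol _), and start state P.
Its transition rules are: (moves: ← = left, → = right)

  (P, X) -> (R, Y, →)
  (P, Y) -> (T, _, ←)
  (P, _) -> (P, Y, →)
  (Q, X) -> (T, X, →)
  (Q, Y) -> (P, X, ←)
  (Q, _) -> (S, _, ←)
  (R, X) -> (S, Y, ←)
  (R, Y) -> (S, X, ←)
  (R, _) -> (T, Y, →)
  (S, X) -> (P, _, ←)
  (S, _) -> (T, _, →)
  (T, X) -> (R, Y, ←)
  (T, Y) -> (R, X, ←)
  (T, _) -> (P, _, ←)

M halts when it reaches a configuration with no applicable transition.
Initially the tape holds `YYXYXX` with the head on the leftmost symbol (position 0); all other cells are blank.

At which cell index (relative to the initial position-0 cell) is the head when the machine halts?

state=P head=0 tape=__[Y]YXYXX   (P,Y)→(T,_,←)
state=T head=-1 tape=_[_]_YXYXX   (T,_)→(P,_,←)
state=P head=-2 tape=[_]__YXYXX   (P,_)→(P,Y,→)
state=P head=-1 tape=Y[_]_YXYXX   (P,_)→(P,Y,→)
state=P head=0 tape=YY[_]YXYXX   (P,_)→(P,Y,→)
state=P head=1 tape=YYY[Y]XYXX   (P,Y)→(T,_,←)
state=T head=0 tape=YY[Y]_XYXX   (T,Y)→(R,X,←)
state=R head=-1 tape=Y[Y]X_XYXX   (R,Y)→(S,X,←)
state=S head=-2 tape=[Y]XX_XYXX
At halt the head is at cell -2.

-2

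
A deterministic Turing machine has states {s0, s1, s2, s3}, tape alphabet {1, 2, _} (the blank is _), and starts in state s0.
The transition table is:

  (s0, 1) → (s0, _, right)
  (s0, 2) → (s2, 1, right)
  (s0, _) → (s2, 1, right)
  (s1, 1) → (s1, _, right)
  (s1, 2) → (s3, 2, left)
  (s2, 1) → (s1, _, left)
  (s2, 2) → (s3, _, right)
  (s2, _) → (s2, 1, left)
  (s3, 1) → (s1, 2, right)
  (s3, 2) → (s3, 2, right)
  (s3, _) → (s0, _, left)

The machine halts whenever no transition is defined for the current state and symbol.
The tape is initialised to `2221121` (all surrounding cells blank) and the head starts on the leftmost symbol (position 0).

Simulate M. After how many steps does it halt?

20

state=s0 head=0 tape=[2]221121   (s0,2)→(s2,1,right)
state=s2 head=1 tape=1[2]21121   (s2,2)→(s3,_,right)
state=s3 head=2 tape=1_[2]1121   (s3,2)→(s3,2,right)
state=s3 head=3 tape=1_2[1]121   (s3,1)→(s1,2,right)
state=s1 head=4 tape=1_22[1]21   (s1,1)→(s1,_,right)
state=s1 head=5 tape=1_22_[2]1   (s1,2)→(s3,2,left)
state=s3 head=4 tape=1_22[_]21   (s3,_)→(s0,_,left)
state=s0 head=3 tape=1_2[2]_21   (s0,2)→(s2,1,right)
state=s2 head=4 tape=1_21[_]21   (s2,_)→(s2,1,left)
state=s2 head=3 tape=1_2[1]121   (s2,1)→(s1,_,left)
state=s1 head=2 tape=1_[2]_121   (s1,2)→(s3,2,left)
state=s3 head=1 tape=1[_]2_121   (s3,_)→(s0,_,left)
state=s0 head=0 tape=[1]_2_121   (s0,1)→(s0,_,right)
state=s0 head=1 tape=_[_]2_121   (s0,_)→(s2,1,right)
state=s2 head=2 tape=_1[2]_121   (s2,2)→(s3,_,right)
state=s3 head=3 tape=_1_[_]121   (s3,_)→(s0,_,left)
state=s0 head=2 tape=_1[_]_121   (s0,_)→(s2,1,right)
state=s2 head=3 tape=_11[_]121   (s2,_)→(s2,1,left)
state=s2 head=2 tape=_1[1]1121   (s2,1)→(s1,_,left)
state=s1 head=1 tape=_[1]_1121   (s1,1)→(s1,_,right)
state=s1 head=2 tape=__[_]1121
M halts after 20 transitions.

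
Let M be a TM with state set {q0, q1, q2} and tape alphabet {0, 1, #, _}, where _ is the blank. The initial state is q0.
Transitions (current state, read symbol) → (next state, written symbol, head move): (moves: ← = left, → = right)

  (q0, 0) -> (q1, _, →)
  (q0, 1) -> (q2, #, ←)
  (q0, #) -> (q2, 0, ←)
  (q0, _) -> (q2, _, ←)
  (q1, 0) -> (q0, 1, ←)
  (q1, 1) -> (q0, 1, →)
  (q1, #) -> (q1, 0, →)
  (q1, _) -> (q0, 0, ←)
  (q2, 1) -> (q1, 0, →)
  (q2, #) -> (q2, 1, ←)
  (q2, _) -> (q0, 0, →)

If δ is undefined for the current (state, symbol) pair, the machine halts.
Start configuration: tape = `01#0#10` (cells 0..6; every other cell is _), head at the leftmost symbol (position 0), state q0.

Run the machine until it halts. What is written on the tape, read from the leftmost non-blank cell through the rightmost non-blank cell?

1_0_10

q0 | [0]1#0#10_   read 0 → write _, move →, go to q1
q1 | _[1]#0#10_   read 1 → write 1, move →, go to q0
q0 | _1[#]0#10_   read # → write 0, move ←, go to q2
q2 | _[1]00#10_   read 1 → write 0, move →, go to q1
q1 | _0[0]0#10_   read 0 → write 1, move ←, go to q0
q0 | _[0]10#10_   read 0 → write _, move →, go to q1
q1 | __[1]0#10_   read 1 → write 1, move →, go to q0
q0 | __1[0]#10_   read 0 → write _, move →, go to q1
q1 | __1_[#]10_   read # → write 0, move →, go to q1
q1 | __1_0[1]0_   read 1 → write 1, move →, go to q0
q0 | __1_01[0]_   read 0 → write _, move →, go to q1
q1 | __1_01_[_]   read _ → write 0, move ←, go to q0
q0 | __1_01[_]0   read _ → write _, move ←, go to q2
q2 | __1_0[1]_0   read 1 → write 0, move →, go to q1
q1 | __1_00[_]0   read _ → write 0, move ←, go to q0
q0 | __1_0[0]00   read 0 → write _, move →, go to q1
q1 | __1_0_[0]0   read 0 → write 1, move ←, go to q0
q0 | __1_0[_]10   read _ → write _, move ←, go to q2
q2 | __1_[0]_10
The non-blank tape span at halt is 1_0_10.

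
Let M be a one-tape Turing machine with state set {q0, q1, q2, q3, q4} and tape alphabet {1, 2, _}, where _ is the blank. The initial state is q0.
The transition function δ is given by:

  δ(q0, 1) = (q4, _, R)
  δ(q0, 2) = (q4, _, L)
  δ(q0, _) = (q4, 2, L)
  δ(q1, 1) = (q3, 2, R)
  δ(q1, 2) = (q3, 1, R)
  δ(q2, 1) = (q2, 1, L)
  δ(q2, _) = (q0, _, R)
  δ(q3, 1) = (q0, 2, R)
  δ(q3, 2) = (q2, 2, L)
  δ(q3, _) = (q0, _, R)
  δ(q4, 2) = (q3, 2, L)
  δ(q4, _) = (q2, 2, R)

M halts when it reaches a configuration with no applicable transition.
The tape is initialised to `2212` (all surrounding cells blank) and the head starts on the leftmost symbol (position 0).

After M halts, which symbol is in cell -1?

2

q0 | _[2]212_   read 2 → write _, move L, go to q4
q4 | [_]_212_   read _ → write 2, move R, go to q2
q2 | 2[_]212_   read _ → write _, move R, go to q0
q0 | 2_[2]12_   read 2 → write _, move L, go to q4
q4 | 2[_]_12_   read _ → write 2, move R, go to q2
q2 | 22[_]12_   read _ → write _, move R, go to q0
q0 | 22_[1]2_   read 1 → write _, move R, go to q4
q4 | 22__[2]_   read 2 → write 2, move L, go to q3
q3 | 22_[_]2_   read _ → write _, move R, go to q0
q0 | 22__[2]_   read 2 → write _, move L, go to q4
q4 | 22_[_]__   read _ → write 2, move R, go to q2
q2 | 22_2[_]_   read _ → write _, move R, go to q0
q0 | 22_2_[_]   read _ → write 2, move L, go to q4
q4 | 22_2[_]2   read _ → write 2, move R, go to q2
q2 | 22_22[2]
Cell -1 holds 2 when M halts.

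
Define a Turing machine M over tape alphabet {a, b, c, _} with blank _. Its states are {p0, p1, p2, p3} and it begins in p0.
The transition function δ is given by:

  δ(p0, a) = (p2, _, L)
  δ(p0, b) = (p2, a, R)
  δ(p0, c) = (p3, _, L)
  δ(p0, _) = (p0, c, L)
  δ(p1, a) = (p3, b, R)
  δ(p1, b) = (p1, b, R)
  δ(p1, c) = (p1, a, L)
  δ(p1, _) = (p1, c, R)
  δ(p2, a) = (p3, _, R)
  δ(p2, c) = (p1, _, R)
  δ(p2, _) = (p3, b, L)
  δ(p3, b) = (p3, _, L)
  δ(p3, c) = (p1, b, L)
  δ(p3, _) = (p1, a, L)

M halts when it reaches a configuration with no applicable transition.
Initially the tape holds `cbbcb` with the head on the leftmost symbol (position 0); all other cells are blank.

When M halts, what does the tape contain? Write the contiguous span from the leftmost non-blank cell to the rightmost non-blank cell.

cbbab

state=p0 head=0 tape=___[c]bbcb   (p0,c)→(p3,_,L)
state=p3 head=-1 tape=__[_]_bbcb   (p3,_)→(p1,a,L)
state=p1 head=-2 tape=_[_]a_bbcb   (p1,_)→(p1,c,R)
state=p1 head=-1 tape=_c[a]_bbcb   (p1,a)→(p3,b,R)
state=p3 head=0 tape=_cb[_]bbcb   (p3,_)→(p1,a,L)
state=p1 head=-1 tape=_c[b]abbcb   (p1,b)→(p1,b,R)
state=p1 head=0 tape=_cb[a]bbcb   (p1,a)→(p3,b,R)
state=p3 head=1 tape=_cbb[b]bcb   (p3,b)→(p3,_,L)
state=p3 head=0 tape=_cb[b]_bcb   (p3,b)→(p3,_,L)
state=p3 head=-1 tape=_c[b]__bcb   (p3,b)→(p3,_,L)
state=p3 head=-2 tape=_[c]___bcb   (p3,c)→(p1,b,L)
state=p1 head=-3 tape=[_]b___bcb   (p1,_)→(p1,c,R)
state=p1 head=-2 tape=c[b]___bcb   (p1,b)→(p1,b,R)
state=p1 head=-1 tape=cb[_]__bcb   (p1,_)→(p1,c,R)
state=p1 head=0 tape=cbc[_]_bcb   (p1,_)→(p1,c,R)
state=p1 head=1 tape=cbcc[_]bcb   (p1,_)→(p1,c,R)
state=p1 head=2 tape=cbccc[b]cb   (p1,b)→(p1,b,R)
state=p1 head=3 tape=cbcccb[c]b   (p1,c)→(p1,a,L)
state=p1 head=2 tape=cbccc[b]ab   (p1,b)→(p1,b,R)
state=p1 head=3 tape=cbcccb[a]b   (p1,a)→(p3,b,R)
state=p3 head=4 tape=cbcccbb[b]   (p3,b)→(p3,_,L)
state=p3 head=3 tape=cbcccb[b]_   (p3,b)→(p3,_,L)
state=p3 head=2 tape=cbccc[b]__   (p3,b)→(p3,_,L)
state=p3 head=1 tape=cbcc[c]___   (p3,c)→(p1,b,L)
state=p1 head=0 tape=cbc[c]b___   (p1,c)→(p1,a,L)
state=p1 head=-1 tape=cb[c]ab___   (p1,c)→(p1,a,L)
state=p1 head=-2 tape=c[b]aab___   (p1,b)→(p1,b,R)
state=p1 head=-1 tape=cb[a]ab___   (p1,a)→(p3,b,R)
state=p3 head=0 tape=cbb[a]b___
The non-blank tape span at halt is cbbab.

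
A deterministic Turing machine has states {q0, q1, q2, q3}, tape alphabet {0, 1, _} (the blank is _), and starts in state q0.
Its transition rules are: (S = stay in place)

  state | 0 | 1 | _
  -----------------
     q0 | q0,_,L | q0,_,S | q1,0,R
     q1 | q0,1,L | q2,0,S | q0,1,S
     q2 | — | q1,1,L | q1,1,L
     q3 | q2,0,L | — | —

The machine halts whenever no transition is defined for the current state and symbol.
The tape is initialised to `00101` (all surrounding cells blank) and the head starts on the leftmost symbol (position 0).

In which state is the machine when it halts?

q2

q0 | __[0]0101   read 0 → write _, move L, go to q0
q0 | _[_]_0101   read _ → write 0, move R, go to q1
q1 | _0[_]0101   read _ → write 1, move S, go to q0
q0 | _0[1]0101   read 1 → write _, move S, go to q0
q0 | _0[_]0101   read _ → write 0, move R, go to q1
q1 | _00[0]101   read 0 → write 1, move L, go to q0
q0 | _0[0]1101   read 0 → write _, move L, go to q0
q0 | _[0]_1101   read 0 → write _, move L, go to q0
q0 | [_]__1101   read _ → write 0, move R, go to q1
q1 | 0[_]_1101   read _ → write 1, move S, go to q0
q0 | 0[1]_1101   read 1 → write _, move S, go to q0
q0 | 0[_]_1101   read _ → write 0, move R, go to q1
q1 | 00[_]1101   read _ → write 1, move S, go to q0
q0 | 00[1]1101   read 1 → write _, move S, go to q0
q0 | 00[_]1101   read _ → write 0, move R, go to q1
q1 | 000[1]101   read 1 → write 0, move S, go to q2
q2 | 000[0]101
No transition is defined for (q2, 0); M halts in state q2.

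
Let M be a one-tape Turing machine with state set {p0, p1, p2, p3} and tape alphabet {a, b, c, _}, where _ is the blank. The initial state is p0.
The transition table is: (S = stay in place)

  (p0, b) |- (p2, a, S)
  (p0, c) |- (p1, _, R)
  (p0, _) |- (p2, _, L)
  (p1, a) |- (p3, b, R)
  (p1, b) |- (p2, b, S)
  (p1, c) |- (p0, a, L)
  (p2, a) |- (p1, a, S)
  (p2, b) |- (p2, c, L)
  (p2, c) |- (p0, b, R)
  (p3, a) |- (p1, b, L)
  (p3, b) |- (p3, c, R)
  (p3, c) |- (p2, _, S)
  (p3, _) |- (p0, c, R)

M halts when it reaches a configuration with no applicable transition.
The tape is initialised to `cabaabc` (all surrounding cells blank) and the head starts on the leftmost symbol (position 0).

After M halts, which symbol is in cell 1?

c

state=p0 head=0 tape=[c]abaabc   (p0,c)→(p1,_,R)
state=p1 head=1 tape=_[a]baabc   (p1,a)→(p3,b,R)
state=p3 head=2 tape=_b[b]aabc   (p3,b)→(p3,c,R)
state=p3 head=3 tape=_bc[a]abc   (p3,a)→(p1,b,L)
state=p1 head=2 tape=_b[c]babc   (p1,c)→(p0,a,L)
state=p0 head=1 tape=_[b]ababc   (p0,b)→(p2,a,S)
state=p2 head=1 tape=_[a]ababc   (p2,a)→(p1,a,S)
state=p1 head=1 tape=_[a]ababc   (p1,a)→(p3,b,R)
state=p3 head=2 tape=_b[a]babc   (p3,a)→(p1,b,L)
state=p1 head=1 tape=_[b]bbabc   (p1,b)→(p2,b,S)
state=p2 head=1 tape=_[b]bbabc   (p2,b)→(p2,c,L)
state=p2 head=0 tape=[_]cbbabc
Cell 1 holds c when M halts.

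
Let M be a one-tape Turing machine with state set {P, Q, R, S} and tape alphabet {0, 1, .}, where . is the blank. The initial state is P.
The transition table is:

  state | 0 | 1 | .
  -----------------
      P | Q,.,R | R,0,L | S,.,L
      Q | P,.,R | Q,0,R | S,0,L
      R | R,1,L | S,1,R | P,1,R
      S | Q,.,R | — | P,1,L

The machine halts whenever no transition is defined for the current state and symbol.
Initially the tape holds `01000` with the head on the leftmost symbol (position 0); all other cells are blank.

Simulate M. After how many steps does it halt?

P | [0]1000...   read 0 → write ., move R, go to Q
Q | .[1]000...   read 1 → write 0, move R, go to Q
Q | .0[0]00...   read 0 → write ., move R, go to P
P | .0.[0]0...   read 0 → write ., move R, go to Q
Q | .0..[0]...   read 0 → write ., move R, go to P
P | .0...[.]..   read . → write ., move L, go to S
S | .0..[.]...   read . → write 1, move L, go to P
P | .0.[.]1...   read . → write ., move L, go to S
S | .0[.].1...   read . → write 1, move L, go to P
P | .[0]1.1...   read 0 → write ., move R, go to Q
Q | ..[1].1...   read 1 → write 0, move R, go to Q
Q | ..0[.]1...   read . → write 0, move L, go to S
S | ..[0]01...   read 0 → write ., move R, go to Q
Q | ...[0]1...   read 0 → write ., move R, go to P
P | ....[1]...   read 1 → write 0, move L, go to R
R | ...[.]0...   read . → write 1, move R, go to P
P | ...1[0]...   read 0 → write ., move R, go to Q
Q | ...1.[.]..   read . → write 0, move L, go to S
S | ...1[.]0..   read . → write 1, move L, go to P
P | ...[1]10..   read 1 → write 0, move L, go to R
R | ..[.]010..   read . → write 1, move R, go to P
P | ..1[0]10..   read 0 → write ., move R, go to Q
Q | ..1.[1]0..   read 1 → write 0, move R, go to Q
Q | ..1.0[0]..   read 0 → write ., move R, go to P
P | ..1.0.[.].   read . → write ., move L, go to S
S | ..1.0[.]..   read . → write 1, move L, go to P
P | ..1.[0]1..   read 0 → write ., move R, go to Q
Q | ..1..[1]..   read 1 → write 0, move R, go to Q
Q | ..1..0[.].   read . → write 0, move L, go to S
S | ..1..[0]0.   read 0 → write ., move R, go to Q
Q | ..1...[0].   read 0 → write ., move R, go to P
P | ..1....[.]   read . → write ., move L, go to S
S | ..1...[.].   read . → write 1, move L, go to P
P | ..1..[.]1.   read . → write ., move L, go to S
S | ..1.[.].1.   read . → write 1, move L, go to P
P | ..1[.]1.1.   read . → write ., move L, go to S
S | ..[1].1.1.
M halts after 36 transitions.

36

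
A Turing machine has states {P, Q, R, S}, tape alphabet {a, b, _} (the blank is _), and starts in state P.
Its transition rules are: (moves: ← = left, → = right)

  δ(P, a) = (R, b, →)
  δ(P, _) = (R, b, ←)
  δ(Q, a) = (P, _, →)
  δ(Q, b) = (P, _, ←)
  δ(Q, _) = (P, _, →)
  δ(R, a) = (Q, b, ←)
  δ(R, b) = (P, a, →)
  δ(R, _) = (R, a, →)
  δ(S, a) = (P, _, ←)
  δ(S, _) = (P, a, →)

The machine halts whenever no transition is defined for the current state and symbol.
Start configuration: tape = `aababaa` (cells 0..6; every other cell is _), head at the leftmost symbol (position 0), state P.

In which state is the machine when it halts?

P | __[a]ababaa   read a → write b, move →, go to R
R | __b[a]babaa   read a → write b, move ←, go to Q
Q | __[b]bbabaa   read b → write _, move ←, go to P
P | _[_]_bbabaa   read _ → write b, move ←, go to R
R | [_]b_bbabaa   read _ → write a, move →, go to R
R | a[b]_bbabaa   read b → write a, move →, go to P
P | aa[_]bbabaa   read _ → write b, move ←, go to R
R | a[a]bbbabaa   read a → write b, move ←, go to Q
Q | [a]bbbbabaa   read a → write _, move →, go to P
P | _[b]bbbabaa
No transition is defined for (P, b); M halts in state P.

P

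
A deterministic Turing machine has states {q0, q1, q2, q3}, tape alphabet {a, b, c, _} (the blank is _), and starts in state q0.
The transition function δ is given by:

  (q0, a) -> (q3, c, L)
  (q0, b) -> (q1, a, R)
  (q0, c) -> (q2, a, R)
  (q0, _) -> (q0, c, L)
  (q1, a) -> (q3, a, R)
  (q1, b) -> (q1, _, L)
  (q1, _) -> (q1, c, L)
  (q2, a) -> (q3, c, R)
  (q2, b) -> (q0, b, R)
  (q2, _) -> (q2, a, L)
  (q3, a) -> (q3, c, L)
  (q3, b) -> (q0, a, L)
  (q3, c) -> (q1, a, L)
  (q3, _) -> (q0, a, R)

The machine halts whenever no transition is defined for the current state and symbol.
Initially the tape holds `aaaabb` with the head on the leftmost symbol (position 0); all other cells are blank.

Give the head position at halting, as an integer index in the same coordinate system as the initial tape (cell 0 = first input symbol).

0

q0 | __[a]aaabb   read a → write c, move L, go to q3
q3 | _[_]caaabb   read _ → write a, move R, go to q0
q0 | _a[c]aaabb   read c → write a, move R, go to q2
q2 | _aa[a]aabb   read a → write c, move R, go to q3
q3 | _aac[a]abb   read a → write c, move L, go to q3
q3 | _aa[c]cabb   read c → write a, move L, go to q1
q1 | _a[a]acabb   read a → write a, move R, go to q3
q3 | _aa[a]cabb   read a → write c, move L, go to q3
q3 | _a[a]ccabb   read a → write c, move L, go to q3
q3 | _[a]cccabb   read a → write c, move L, go to q3
q3 | [_]ccccabb   read _ → write a, move R, go to q0
q0 | a[c]cccabb   read c → write a, move R, go to q2
q2 | aa[c]ccabb
At halt the head is at cell 0.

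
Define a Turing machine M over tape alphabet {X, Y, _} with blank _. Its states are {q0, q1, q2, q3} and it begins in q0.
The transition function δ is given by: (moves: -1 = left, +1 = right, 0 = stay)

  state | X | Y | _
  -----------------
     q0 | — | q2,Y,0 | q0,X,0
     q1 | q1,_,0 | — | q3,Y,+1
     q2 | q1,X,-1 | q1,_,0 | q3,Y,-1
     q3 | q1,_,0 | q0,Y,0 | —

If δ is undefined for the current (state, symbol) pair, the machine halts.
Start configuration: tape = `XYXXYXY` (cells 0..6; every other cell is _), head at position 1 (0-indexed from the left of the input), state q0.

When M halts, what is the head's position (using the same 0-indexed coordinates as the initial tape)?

7

q0 | X[Y]XXYXY_   read Y → write Y, move 0, go to q2
q2 | X[Y]XXYXY_   read Y → write _, move 0, go to q1
q1 | X[_]XXYXY_   read _ → write Y, move +1, go to q3
q3 | XY[X]XYXY_   read X → write _, move 0, go to q1
q1 | XY[_]XYXY_   read _ → write Y, move +1, go to q3
q3 | XYY[X]YXY_   read X → write _, move 0, go to q1
q1 | XYY[_]YXY_   read _ → write Y, move +1, go to q3
q3 | XYYY[Y]XY_   read Y → write Y, move 0, go to q0
q0 | XYYY[Y]XY_   read Y → write Y, move 0, go to q2
q2 | XYYY[Y]XY_   read Y → write _, move 0, go to q1
q1 | XYYY[_]XY_   read _ → write Y, move +1, go to q3
q3 | XYYYY[X]Y_   read X → write _, move 0, go to q1
q1 | XYYYY[_]Y_   read _ → write Y, move +1, go to q3
q3 | XYYYYY[Y]_   read Y → write Y, move 0, go to q0
q0 | XYYYYY[Y]_   read Y → write Y, move 0, go to q2
q2 | XYYYYY[Y]_   read Y → write _, move 0, go to q1
q1 | XYYYYY[_]_   read _ → write Y, move +1, go to q3
q3 | XYYYYYY[_]
At halt the head is at cell 7.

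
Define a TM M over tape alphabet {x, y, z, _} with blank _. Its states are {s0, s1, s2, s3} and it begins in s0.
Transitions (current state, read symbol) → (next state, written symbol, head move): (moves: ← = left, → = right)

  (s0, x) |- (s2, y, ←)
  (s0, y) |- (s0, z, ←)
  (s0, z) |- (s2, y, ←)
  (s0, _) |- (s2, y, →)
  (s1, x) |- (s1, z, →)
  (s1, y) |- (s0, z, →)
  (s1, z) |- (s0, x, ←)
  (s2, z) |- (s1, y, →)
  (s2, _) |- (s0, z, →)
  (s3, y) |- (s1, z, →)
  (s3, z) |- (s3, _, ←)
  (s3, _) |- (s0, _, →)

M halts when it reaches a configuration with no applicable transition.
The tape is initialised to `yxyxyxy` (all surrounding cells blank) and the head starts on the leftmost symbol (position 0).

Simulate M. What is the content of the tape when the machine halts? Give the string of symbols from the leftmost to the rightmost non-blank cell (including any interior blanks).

state=s0 head=0 tape=_[y]xyxyxy   (s0,y)→(s0,z,←)
state=s0 head=-1 tape=[_]zxyxyxy   (s0,_)→(s2,y,→)
state=s2 head=0 tape=y[z]xyxyxy   (s2,z)→(s1,y,→)
state=s1 head=1 tape=yy[x]yxyxy   (s1,x)→(s1,z,→)
state=s1 head=2 tape=yyz[y]xyxy   (s1,y)→(s0,z,→)
state=s0 head=3 tape=yyzz[x]yxy   (s0,x)→(s2,y,←)
state=s2 head=2 tape=yyz[z]yyxy   (s2,z)→(s1,y,→)
state=s1 head=3 tape=yyzy[y]yxy   (s1,y)→(s0,z,→)
state=s0 head=4 tape=yyzyz[y]xy   (s0,y)→(s0,z,←)
state=s0 head=3 tape=yyzy[z]zxy   (s0,z)→(s2,y,←)
state=s2 head=2 tape=yyz[y]yzxy
The non-blank tape span at halt is yyzyyzxy.

yyzyyzxy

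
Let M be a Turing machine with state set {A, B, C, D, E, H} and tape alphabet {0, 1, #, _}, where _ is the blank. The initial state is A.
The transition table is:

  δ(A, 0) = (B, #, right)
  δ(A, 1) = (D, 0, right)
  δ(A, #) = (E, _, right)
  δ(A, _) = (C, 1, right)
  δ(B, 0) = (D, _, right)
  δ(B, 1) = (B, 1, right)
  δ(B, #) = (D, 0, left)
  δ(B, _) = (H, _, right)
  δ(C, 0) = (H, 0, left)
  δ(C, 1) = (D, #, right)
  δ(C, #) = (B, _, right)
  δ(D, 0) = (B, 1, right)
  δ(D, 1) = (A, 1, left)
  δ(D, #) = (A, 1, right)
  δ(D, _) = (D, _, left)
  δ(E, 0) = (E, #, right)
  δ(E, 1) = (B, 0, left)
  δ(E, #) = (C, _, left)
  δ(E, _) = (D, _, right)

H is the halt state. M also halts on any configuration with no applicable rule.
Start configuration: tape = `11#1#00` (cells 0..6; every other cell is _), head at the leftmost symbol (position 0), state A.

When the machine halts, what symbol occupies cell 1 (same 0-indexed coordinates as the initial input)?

0

A | [1]1#1#00   read 1 → write 0, move right, go to D
D | 0[1]#1#00   read 1 → write 1, move left, go to A
A | [0]1#1#00   read 0 → write #, move right, go to B
B | #[1]#1#00   read 1 → write 1, move right, go to B
B | #1[#]1#00   read # → write 0, move left, go to D
D | #[1]01#00   read 1 → write 1, move left, go to A
A | [#]101#00   read # → write _, move right, go to E
E | _[1]01#00   read 1 → write 0, move left, go to B
B | [_]001#00   read _ → write _, move right, go to H
H | _[0]01#00
Cell 1 holds 0 when M halts.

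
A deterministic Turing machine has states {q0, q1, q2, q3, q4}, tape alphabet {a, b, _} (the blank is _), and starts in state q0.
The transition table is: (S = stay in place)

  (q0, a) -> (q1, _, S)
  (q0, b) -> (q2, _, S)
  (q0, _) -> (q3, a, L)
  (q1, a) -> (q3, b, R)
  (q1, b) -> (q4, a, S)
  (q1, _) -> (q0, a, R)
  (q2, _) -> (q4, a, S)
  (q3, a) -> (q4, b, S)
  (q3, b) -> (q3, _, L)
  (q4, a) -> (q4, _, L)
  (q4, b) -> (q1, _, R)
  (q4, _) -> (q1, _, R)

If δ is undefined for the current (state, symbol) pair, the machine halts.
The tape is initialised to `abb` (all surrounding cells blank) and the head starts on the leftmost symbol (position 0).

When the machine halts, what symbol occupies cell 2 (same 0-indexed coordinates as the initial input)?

_

state=q0 head=0 tape=_[a]bb   (q0,a)→(q1,_,S)
state=q1 head=0 tape=_[_]bb   (q1,_)→(q0,a,R)
state=q0 head=1 tape=_a[b]b   (q0,b)→(q2,_,S)
state=q2 head=1 tape=_a[_]b   (q2,_)→(q4,a,S)
state=q4 head=1 tape=_a[a]b   (q4,a)→(q4,_,L)
state=q4 head=0 tape=_[a]_b   (q4,a)→(q4,_,L)
state=q4 head=-1 tape=[_]__b   (q4,_)→(q1,_,R)
state=q1 head=0 tape=_[_]_b   (q1,_)→(q0,a,R)
state=q0 head=1 tape=_a[_]b   (q0,_)→(q3,a,L)
state=q3 head=0 tape=_[a]ab   (q3,a)→(q4,b,S)
state=q4 head=0 tape=_[b]ab   (q4,b)→(q1,_,R)
state=q1 head=1 tape=__[a]b   (q1,a)→(q3,b,R)
state=q3 head=2 tape=__b[b]   (q3,b)→(q3,_,L)
state=q3 head=1 tape=__[b]_   (q3,b)→(q3,_,L)
state=q3 head=0 tape=_[_]__
Cell 2 holds _ when M halts.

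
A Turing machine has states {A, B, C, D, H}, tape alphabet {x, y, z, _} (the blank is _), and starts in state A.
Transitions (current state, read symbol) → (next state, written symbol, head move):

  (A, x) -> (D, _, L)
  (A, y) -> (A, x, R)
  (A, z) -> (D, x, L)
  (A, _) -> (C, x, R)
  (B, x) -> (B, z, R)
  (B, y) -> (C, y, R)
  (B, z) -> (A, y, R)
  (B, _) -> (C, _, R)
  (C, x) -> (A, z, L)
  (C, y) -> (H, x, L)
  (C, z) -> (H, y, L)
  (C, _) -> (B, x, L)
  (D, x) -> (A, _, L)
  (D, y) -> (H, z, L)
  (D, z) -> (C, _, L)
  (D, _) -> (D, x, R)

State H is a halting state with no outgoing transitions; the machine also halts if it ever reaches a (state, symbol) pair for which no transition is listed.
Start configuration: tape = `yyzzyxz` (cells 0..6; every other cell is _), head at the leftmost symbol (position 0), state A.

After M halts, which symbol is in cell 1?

state=A head=0 tape=___[y]yzzyxz   (A,y)→(A,x,R)
state=A head=1 tape=___x[y]zzyxz   (A,y)→(A,x,R)
state=A head=2 tape=___xx[z]zyxz   (A,z)→(D,x,L)
state=D head=1 tape=___x[x]xzyxz   (D,x)→(A,_,L)
state=A head=0 tape=___[x]_xzyxz   (A,x)→(D,_,L)
state=D head=-1 tape=__[_]__xzyxz   (D,_)→(D,x,R)
state=D head=0 tape=__x[_]_xzyxz   (D,_)→(D,x,R)
state=D head=1 tape=__xx[_]xzyxz   (D,_)→(D,x,R)
state=D head=2 tape=__xxx[x]zyxz   (D,x)→(A,_,L)
state=A head=1 tape=__xx[x]_zyxz   (A,x)→(D,_,L)
state=D head=0 tape=__x[x]__zyxz   (D,x)→(A,_,L)
state=A head=-1 tape=__[x]___zyxz   (A,x)→(D,_,L)
state=D head=-2 tape=_[_]____zyxz   (D,_)→(D,x,R)
state=D head=-1 tape=_x[_]___zyxz   (D,_)→(D,x,R)
state=D head=0 tape=_xx[_]__zyxz   (D,_)→(D,x,R)
state=D head=1 tape=_xxx[_]_zyxz   (D,_)→(D,x,R)
state=D head=2 tape=_xxxx[_]zyxz   (D,_)→(D,x,R)
state=D head=3 tape=_xxxxx[z]yxz   (D,z)→(C,_,L)
state=C head=2 tape=_xxxx[x]_yxz   (C,x)→(A,z,L)
state=A head=1 tape=_xxx[x]z_yxz   (A,x)→(D,_,L)
state=D head=0 tape=_xx[x]_z_yxz   (D,x)→(A,_,L)
state=A head=-1 tape=_x[x]__z_yxz   (A,x)→(D,_,L)
state=D head=-2 tape=_[x]___z_yxz   (D,x)→(A,_,L)
state=A head=-3 tape=[_]____z_yxz   (A,_)→(C,x,R)
state=C head=-2 tape=x[_]___z_yxz   (C,_)→(B,x,L)
state=B head=-3 tape=[x]x___z_yxz   (B,x)→(B,z,R)
state=B head=-2 tape=z[x]___z_yxz   (B,x)→(B,z,R)
state=B head=-1 tape=zz[_]__z_yxz   (B,_)→(C,_,R)
state=C head=0 tape=zz_[_]_z_yxz   (C,_)→(B,x,L)
state=B head=-1 tape=zz[_]x_z_yxz   (B,_)→(C,_,R)
state=C head=0 tape=zz_[x]_z_yxz   (C,x)→(A,z,L)
state=A head=-1 tape=zz[_]z_z_yxz   (A,_)→(C,x,R)
state=C head=0 tape=zzx[z]_z_yxz   (C,z)→(H,y,L)
state=H head=-1 tape=zz[x]y_z_yxz
Cell 1 holds _ when M halts.

_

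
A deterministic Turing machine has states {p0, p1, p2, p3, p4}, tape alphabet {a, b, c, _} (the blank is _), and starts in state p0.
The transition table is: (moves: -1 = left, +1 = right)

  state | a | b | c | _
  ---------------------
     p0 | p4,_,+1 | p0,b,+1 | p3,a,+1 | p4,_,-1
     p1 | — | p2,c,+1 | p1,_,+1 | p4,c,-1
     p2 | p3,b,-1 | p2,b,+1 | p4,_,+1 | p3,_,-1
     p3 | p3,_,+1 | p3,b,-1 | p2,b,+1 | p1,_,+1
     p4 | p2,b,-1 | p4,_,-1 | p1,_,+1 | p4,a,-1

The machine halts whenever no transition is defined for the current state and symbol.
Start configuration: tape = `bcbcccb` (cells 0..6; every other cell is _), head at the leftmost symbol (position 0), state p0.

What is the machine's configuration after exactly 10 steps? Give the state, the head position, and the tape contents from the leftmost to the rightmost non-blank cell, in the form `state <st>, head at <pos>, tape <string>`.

state p1, head at 6, tape b_c___b

p0 | [b]cbcccb   read b → write b, move +1, go to p0
p0 | b[c]bcccb   read c → write a, move +1, go to p3
p3 | ba[b]cccb   read b → write b, move -1, go to p3
p3 | b[a]bcccb   read a → write _, move +1, go to p3
p3 | b_[b]cccb   read b → write b, move -1, go to p3
p3 | b[_]bcccb   read _ → write _, move +1, go to p1
p1 | b_[b]cccb   read b → write c, move +1, go to p2
p2 | b_c[c]ccb   read c → write _, move +1, go to p4
p4 | b_c_[c]cb   read c → write _, move +1, go to p1
p1 | b_c__[c]b   read c → write _, move +1, go to p1
p1 | b_c___[b]
After 10 steps: state p1, head at 6, tape b_c___b.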